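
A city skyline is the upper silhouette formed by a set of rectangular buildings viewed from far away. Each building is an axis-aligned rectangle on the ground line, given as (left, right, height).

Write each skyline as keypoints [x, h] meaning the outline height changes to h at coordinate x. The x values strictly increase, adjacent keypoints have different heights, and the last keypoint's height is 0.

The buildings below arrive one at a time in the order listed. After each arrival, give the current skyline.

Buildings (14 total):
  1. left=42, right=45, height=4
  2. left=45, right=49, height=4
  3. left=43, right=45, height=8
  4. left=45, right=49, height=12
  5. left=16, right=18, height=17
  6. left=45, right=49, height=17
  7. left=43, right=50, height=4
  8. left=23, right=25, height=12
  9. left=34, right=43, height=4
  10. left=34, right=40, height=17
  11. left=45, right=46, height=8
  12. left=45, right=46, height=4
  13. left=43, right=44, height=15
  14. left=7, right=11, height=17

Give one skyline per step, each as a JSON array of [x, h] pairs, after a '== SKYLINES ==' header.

== SKYLINES ==
[[42,4],[45,0]]
[[42,4],[49,0]]
[[42,4],[43,8],[45,4],[49,0]]
[[42,4],[43,8],[45,12],[49,0]]
[[16,17],[18,0],[42,4],[43,8],[45,12],[49,0]]
[[16,17],[18,0],[42,4],[43,8],[45,17],[49,0]]
[[16,17],[18,0],[42,4],[43,8],[45,17],[49,4],[50,0]]
[[16,17],[18,0],[23,12],[25,0],[42,4],[43,8],[45,17],[49,4],[50,0]]
[[16,17],[18,0],[23,12],[25,0],[34,4],[43,8],[45,17],[49,4],[50,0]]
[[16,17],[18,0],[23,12],[25,0],[34,17],[40,4],[43,8],[45,17],[49,4],[50,0]]
[[16,17],[18,0],[23,12],[25,0],[34,17],[40,4],[43,8],[45,17],[49,4],[50,0]]
[[16,17],[18,0],[23,12],[25,0],[34,17],[40,4],[43,8],[45,17],[49,4],[50,0]]
[[16,17],[18,0],[23,12],[25,0],[34,17],[40,4],[43,15],[44,8],[45,17],[49,4],[50,0]]
[[7,17],[11,0],[16,17],[18,0],[23,12],[25,0],[34,17],[40,4],[43,15],[44,8],[45,17],[49,4],[50,0]]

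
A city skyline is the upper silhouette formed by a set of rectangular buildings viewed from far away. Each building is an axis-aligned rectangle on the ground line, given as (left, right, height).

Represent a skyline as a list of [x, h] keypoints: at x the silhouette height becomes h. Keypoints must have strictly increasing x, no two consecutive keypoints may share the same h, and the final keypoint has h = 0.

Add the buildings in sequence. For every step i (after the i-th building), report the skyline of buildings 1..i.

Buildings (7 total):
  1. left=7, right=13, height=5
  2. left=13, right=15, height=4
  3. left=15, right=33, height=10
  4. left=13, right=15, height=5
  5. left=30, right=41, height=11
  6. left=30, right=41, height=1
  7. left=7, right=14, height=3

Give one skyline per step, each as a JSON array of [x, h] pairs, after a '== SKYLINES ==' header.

== SKYLINES ==
[[7,5],[13,0]]
[[7,5],[13,4],[15,0]]
[[7,5],[13,4],[15,10],[33,0]]
[[7,5],[15,10],[33,0]]
[[7,5],[15,10],[30,11],[41,0]]
[[7,5],[15,10],[30,11],[41,0]]
[[7,5],[15,10],[30,11],[41,0]]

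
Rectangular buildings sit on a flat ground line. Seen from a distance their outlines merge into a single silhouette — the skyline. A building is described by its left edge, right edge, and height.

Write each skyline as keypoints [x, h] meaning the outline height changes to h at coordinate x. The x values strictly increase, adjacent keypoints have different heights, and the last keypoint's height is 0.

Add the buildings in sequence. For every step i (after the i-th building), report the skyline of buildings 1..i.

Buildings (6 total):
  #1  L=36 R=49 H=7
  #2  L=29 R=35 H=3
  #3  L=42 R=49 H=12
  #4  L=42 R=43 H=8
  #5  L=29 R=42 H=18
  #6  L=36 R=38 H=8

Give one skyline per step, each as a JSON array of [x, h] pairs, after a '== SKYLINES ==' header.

== SKYLINES ==
[[36,7],[49,0]]
[[29,3],[35,0],[36,7],[49,0]]
[[29,3],[35,0],[36,7],[42,12],[49,0]]
[[29,3],[35,0],[36,7],[42,12],[49,0]]
[[29,18],[42,12],[49,0]]
[[29,18],[42,12],[49,0]]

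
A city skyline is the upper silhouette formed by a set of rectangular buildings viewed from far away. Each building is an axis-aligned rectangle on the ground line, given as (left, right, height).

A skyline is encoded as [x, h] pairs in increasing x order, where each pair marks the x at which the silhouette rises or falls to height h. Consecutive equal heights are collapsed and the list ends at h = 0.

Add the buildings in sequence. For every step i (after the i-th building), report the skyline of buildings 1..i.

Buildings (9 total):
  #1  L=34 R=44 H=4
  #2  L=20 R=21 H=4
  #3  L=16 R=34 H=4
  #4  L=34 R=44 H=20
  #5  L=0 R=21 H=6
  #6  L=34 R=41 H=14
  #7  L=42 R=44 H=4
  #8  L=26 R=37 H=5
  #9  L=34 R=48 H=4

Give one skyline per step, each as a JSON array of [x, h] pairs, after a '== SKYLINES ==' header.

== SKYLINES ==
[[34,4],[44,0]]
[[20,4],[21,0],[34,4],[44,0]]
[[16,4],[44,0]]
[[16,4],[34,20],[44,0]]
[[0,6],[21,4],[34,20],[44,0]]
[[0,6],[21,4],[34,20],[44,0]]
[[0,6],[21,4],[34,20],[44,0]]
[[0,6],[21,4],[26,5],[34,20],[44,0]]
[[0,6],[21,4],[26,5],[34,20],[44,4],[48,0]]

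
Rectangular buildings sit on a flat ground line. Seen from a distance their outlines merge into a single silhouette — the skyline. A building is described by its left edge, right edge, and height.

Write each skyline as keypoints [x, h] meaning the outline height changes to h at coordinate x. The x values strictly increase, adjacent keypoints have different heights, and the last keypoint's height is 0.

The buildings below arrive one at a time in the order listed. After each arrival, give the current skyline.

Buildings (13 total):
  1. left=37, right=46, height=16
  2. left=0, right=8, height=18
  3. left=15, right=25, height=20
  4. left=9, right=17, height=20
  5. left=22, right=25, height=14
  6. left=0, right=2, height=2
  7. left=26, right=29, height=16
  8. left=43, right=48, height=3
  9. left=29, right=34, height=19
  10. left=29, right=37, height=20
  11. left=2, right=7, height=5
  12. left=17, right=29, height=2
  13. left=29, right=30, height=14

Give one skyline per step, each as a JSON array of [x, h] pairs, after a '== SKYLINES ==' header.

== SKYLINES ==
[[37,16],[46,0]]
[[0,18],[8,0],[37,16],[46,0]]
[[0,18],[8,0],[15,20],[25,0],[37,16],[46,0]]
[[0,18],[8,0],[9,20],[25,0],[37,16],[46,0]]
[[0,18],[8,0],[9,20],[25,0],[37,16],[46,0]]
[[0,18],[8,0],[9,20],[25,0],[37,16],[46,0]]
[[0,18],[8,0],[9,20],[25,0],[26,16],[29,0],[37,16],[46,0]]
[[0,18],[8,0],[9,20],[25,0],[26,16],[29,0],[37,16],[46,3],[48,0]]
[[0,18],[8,0],[9,20],[25,0],[26,16],[29,19],[34,0],[37,16],[46,3],[48,0]]
[[0,18],[8,0],[9,20],[25,0],[26,16],[29,20],[37,16],[46,3],[48,0]]
[[0,18],[8,0],[9,20],[25,0],[26,16],[29,20],[37,16],[46,3],[48,0]]
[[0,18],[8,0],[9,20],[25,2],[26,16],[29,20],[37,16],[46,3],[48,0]]
[[0,18],[8,0],[9,20],[25,2],[26,16],[29,20],[37,16],[46,3],[48,0]]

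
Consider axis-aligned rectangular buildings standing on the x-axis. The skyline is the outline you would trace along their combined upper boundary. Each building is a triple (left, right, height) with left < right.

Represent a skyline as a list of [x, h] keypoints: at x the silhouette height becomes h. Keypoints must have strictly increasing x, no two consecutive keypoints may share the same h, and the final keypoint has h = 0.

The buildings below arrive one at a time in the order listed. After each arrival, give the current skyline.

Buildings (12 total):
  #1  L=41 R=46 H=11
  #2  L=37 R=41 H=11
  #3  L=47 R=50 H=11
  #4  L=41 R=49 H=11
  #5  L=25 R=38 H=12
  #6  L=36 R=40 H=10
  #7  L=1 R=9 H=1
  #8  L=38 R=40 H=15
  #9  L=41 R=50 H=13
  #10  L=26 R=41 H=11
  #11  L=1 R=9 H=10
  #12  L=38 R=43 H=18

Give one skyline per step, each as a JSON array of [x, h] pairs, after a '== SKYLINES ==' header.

== SKYLINES ==
[[41,11],[46,0]]
[[37,11],[46,0]]
[[37,11],[46,0],[47,11],[50,0]]
[[37,11],[50,0]]
[[25,12],[38,11],[50,0]]
[[25,12],[38,11],[50,0]]
[[1,1],[9,0],[25,12],[38,11],[50,0]]
[[1,1],[9,0],[25,12],[38,15],[40,11],[50,0]]
[[1,1],[9,0],[25,12],[38,15],[40,11],[41,13],[50,0]]
[[1,1],[9,0],[25,12],[38,15],[40,11],[41,13],[50,0]]
[[1,10],[9,0],[25,12],[38,15],[40,11],[41,13],[50,0]]
[[1,10],[9,0],[25,12],[38,18],[43,13],[50,0]]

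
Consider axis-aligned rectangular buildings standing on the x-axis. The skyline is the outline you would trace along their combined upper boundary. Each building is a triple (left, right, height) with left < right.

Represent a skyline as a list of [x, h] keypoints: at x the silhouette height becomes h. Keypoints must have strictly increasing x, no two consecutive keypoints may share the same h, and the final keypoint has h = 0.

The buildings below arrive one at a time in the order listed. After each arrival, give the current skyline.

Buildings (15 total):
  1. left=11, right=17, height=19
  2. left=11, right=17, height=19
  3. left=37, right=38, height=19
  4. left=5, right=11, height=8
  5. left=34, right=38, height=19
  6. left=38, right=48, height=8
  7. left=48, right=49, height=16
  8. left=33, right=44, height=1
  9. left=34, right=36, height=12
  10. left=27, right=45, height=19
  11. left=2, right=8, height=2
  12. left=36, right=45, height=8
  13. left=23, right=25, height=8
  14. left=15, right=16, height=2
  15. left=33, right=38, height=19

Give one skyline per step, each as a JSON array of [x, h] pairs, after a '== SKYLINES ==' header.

== SKYLINES ==
[[11,19],[17,0]]
[[11,19],[17,0]]
[[11,19],[17,0],[37,19],[38,0]]
[[5,8],[11,19],[17,0],[37,19],[38,0]]
[[5,8],[11,19],[17,0],[34,19],[38,0]]
[[5,8],[11,19],[17,0],[34,19],[38,8],[48,0]]
[[5,8],[11,19],[17,0],[34,19],[38,8],[48,16],[49,0]]
[[5,8],[11,19],[17,0],[33,1],[34,19],[38,8],[48,16],[49,0]]
[[5,8],[11,19],[17,0],[33,1],[34,19],[38,8],[48,16],[49,0]]
[[5,8],[11,19],[17,0],[27,19],[45,8],[48,16],[49,0]]
[[2,2],[5,8],[11,19],[17,0],[27,19],[45,8],[48,16],[49,0]]
[[2,2],[5,8],[11,19],[17,0],[27,19],[45,8],[48,16],[49,0]]
[[2,2],[5,8],[11,19],[17,0],[23,8],[25,0],[27,19],[45,8],[48,16],[49,0]]
[[2,2],[5,8],[11,19],[17,0],[23,8],[25,0],[27,19],[45,8],[48,16],[49,0]]
[[2,2],[5,8],[11,19],[17,0],[23,8],[25,0],[27,19],[45,8],[48,16],[49,0]]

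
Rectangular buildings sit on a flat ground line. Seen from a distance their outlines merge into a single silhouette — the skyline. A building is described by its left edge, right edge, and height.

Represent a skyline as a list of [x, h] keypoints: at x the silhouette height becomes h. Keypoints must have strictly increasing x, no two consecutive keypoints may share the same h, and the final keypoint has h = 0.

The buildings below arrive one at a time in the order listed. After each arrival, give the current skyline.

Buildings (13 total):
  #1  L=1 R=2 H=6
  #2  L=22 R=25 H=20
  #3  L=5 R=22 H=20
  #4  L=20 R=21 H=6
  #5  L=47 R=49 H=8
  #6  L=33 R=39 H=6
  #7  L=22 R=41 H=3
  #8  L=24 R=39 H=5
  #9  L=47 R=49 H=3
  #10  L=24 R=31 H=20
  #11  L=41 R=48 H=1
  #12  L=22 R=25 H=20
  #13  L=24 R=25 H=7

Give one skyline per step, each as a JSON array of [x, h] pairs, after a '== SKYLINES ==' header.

== SKYLINES ==
[[1,6],[2,0]]
[[1,6],[2,0],[22,20],[25,0]]
[[1,6],[2,0],[5,20],[25,0]]
[[1,6],[2,0],[5,20],[25,0]]
[[1,6],[2,0],[5,20],[25,0],[47,8],[49,0]]
[[1,6],[2,0],[5,20],[25,0],[33,6],[39,0],[47,8],[49,0]]
[[1,6],[2,0],[5,20],[25,3],[33,6],[39,3],[41,0],[47,8],[49,0]]
[[1,6],[2,0],[5,20],[25,5],[33,6],[39,3],[41,0],[47,8],[49,0]]
[[1,6],[2,0],[5,20],[25,5],[33,6],[39,3],[41,0],[47,8],[49,0]]
[[1,6],[2,0],[5,20],[31,5],[33,6],[39,3],[41,0],[47,8],[49,0]]
[[1,6],[2,0],[5,20],[31,5],[33,6],[39,3],[41,1],[47,8],[49,0]]
[[1,6],[2,0],[5,20],[31,5],[33,6],[39,3],[41,1],[47,8],[49,0]]
[[1,6],[2,0],[5,20],[31,5],[33,6],[39,3],[41,1],[47,8],[49,0]]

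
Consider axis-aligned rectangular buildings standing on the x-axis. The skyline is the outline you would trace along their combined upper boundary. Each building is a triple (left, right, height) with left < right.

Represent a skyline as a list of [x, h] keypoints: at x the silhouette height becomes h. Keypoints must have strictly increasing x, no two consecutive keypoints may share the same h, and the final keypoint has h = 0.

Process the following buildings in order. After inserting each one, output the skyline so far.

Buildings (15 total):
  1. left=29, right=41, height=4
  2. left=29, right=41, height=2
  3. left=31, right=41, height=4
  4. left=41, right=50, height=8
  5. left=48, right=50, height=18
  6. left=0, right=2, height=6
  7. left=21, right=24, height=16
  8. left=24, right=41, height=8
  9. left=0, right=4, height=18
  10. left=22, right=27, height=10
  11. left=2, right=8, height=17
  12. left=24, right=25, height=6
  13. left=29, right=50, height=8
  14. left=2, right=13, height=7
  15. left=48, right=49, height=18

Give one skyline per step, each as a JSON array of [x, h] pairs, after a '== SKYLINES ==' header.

== SKYLINES ==
[[29,4],[41,0]]
[[29,4],[41,0]]
[[29,4],[41,0]]
[[29,4],[41,8],[50,0]]
[[29,4],[41,8],[48,18],[50,0]]
[[0,6],[2,0],[29,4],[41,8],[48,18],[50,0]]
[[0,6],[2,0],[21,16],[24,0],[29,4],[41,8],[48,18],[50,0]]
[[0,6],[2,0],[21,16],[24,8],[48,18],[50,0]]
[[0,18],[4,0],[21,16],[24,8],[48,18],[50,0]]
[[0,18],[4,0],[21,16],[24,10],[27,8],[48,18],[50,0]]
[[0,18],[4,17],[8,0],[21,16],[24,10],[27,8],[48,18],[50,0]]
[[0,18],[4,17],[8,0],[21,16],[24,10],[27,8],[48,18],[50,0]]
[[0,18],[4,17],[8,0],[21,16],[24,10],[27,8],[48,18],[50,0]]
[[0,18],[4,17],[8,7],[13,0],[21,16],[24,10],[27,8],[48,18],[50,0]]
[[0,18],[4,17],[8,7],[13,0],[21,16],[24,10],[27,8],[48,18],[50,0]]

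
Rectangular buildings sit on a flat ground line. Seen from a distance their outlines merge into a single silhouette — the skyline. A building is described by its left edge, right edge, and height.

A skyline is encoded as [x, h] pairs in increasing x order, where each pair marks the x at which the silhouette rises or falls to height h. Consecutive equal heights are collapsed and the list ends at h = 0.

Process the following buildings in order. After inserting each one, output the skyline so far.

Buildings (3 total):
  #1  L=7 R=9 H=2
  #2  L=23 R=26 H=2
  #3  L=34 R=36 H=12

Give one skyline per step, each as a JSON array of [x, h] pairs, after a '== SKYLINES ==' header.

== SKYLINES ==
[[7,2],[9,0]]
[[7,2],[9,0],[23,2],[26,0]]
[[7,2],[9,0],[23,2],[26,0],[34,12],[36,0]]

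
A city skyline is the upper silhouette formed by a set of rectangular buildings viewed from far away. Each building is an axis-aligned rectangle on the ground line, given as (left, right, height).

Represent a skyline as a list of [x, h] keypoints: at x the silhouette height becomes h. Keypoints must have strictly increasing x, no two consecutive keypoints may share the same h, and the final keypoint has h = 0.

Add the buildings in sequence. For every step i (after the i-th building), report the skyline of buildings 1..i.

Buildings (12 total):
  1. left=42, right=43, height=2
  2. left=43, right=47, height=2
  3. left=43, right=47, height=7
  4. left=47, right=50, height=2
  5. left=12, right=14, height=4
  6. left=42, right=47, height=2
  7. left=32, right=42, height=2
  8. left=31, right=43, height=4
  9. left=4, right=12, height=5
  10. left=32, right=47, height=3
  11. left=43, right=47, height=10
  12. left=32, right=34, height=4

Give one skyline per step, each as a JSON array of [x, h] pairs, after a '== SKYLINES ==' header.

== SKYLINES ==
[[42,2],[43,0]]
[[42,2],[47,0]]
[[42,2],[43,7],[47,0]]
[[42,2],[43,7],[47,2],[50,0]]
[[12,4],[14,0],[42,2],[43,7],[47,2],[50,0]]
[[12,4],[14,0],[42,2],[43,7],[47,2],[50,0]]
[[12,4],[14,0],[32,2],[43,7],[47,2],[50,0]]
[[12,4],[14,0],[31,4],[43,7],[47,2],[50,0]]
[[4,5],[12,4],[14,0],[31,4],[43,7],[47,2],[50,0]]
[[4,5],[12,4],[14,0],[31,4],[43,7],[47,2],[50,0]]
[[4,5],[12,4],[14,0],[31,4],[43,10],[47,2],[50,0]]
[[4,5],[12,4],[14,0],[31,4],[43,10],[47,2],[50,0]]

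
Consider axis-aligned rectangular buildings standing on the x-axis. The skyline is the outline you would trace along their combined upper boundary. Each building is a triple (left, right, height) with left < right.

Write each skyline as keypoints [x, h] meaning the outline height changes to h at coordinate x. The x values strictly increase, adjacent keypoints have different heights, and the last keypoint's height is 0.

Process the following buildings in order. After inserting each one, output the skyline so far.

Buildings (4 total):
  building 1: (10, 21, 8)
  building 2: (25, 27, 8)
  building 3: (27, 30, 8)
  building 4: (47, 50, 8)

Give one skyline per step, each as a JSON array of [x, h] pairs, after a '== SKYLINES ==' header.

== SKYLINES ==
[[10,8],[21,0]]
[[10,8],[21,0],[25,8],[27,0]]
[[10,8],[21,0],[25,8],[30,0]]
[[10,8],[21,0],[25,8],[30,0],[47,8],[50,0]]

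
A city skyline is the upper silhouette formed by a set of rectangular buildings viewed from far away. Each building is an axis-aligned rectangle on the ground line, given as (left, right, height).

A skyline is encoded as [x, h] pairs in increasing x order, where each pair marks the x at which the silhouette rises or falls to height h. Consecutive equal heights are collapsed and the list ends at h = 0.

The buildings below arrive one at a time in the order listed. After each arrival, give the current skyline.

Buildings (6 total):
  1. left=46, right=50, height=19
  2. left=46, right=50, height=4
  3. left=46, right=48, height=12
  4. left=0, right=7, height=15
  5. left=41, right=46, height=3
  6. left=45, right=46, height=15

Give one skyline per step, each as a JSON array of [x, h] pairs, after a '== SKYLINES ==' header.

== SKYLINES ==
[[46,19],[50,0]]
[[46,19],[50,0]]
[[46,19],[50,0]]
[[0,15],[7,0],[46,19],[50,0]]
[[0,15],[7,0],[41,3],[46,19],[50,0]]
[[0,15],[7,0],[41,3],[45,15],[46,19],[50,0]]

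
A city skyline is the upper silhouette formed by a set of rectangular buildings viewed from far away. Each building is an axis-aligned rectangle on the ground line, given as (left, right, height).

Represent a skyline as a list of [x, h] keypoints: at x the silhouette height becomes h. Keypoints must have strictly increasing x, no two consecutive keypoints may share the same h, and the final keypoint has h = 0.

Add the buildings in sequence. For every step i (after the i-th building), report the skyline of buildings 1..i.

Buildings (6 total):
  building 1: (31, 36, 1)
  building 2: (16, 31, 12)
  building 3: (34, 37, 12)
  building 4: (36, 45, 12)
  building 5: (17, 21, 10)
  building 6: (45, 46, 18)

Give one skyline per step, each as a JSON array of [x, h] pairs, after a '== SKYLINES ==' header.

== SKYLINES ==
[[31,1],[36,0]]
[[16,12],[31,1],[36,0]]
[[16,12],[31,1],[34,12],[37,0]]
[[16,12],[31,1],[34,12],[45,0]]
[[16,12],[31,1],[34,12],[45,0]]
[[16,12],[31,1],[34,12],[45,18],[46,0]]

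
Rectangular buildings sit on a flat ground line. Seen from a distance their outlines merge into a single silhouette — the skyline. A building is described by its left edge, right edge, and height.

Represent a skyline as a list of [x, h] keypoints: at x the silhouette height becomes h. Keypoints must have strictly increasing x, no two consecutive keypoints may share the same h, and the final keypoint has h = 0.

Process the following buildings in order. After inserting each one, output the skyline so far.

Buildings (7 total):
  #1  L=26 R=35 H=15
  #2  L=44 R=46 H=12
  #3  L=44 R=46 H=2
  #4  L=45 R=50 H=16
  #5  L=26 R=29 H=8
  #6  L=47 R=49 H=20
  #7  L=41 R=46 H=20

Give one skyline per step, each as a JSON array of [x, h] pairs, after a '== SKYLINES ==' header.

== SKYLINES ==
[[26,15],[35,0]]
[[26,15],[35,0],[44,12],[46,0]]
[[26,15],[35,0],[44,12],[46,0]]
[[26,15],[35,0],[44,12],[45,16],[50,0]]
[[26,15],[35,0],[44,12],[45,16],[50,0]]
[[26,15],[35,0],[44,12],[45,16],[47,20],[49,16],[50,0]]
[[26,15],[35,0],[41,20],[46,16],[47,20],[49,16],[50,0]]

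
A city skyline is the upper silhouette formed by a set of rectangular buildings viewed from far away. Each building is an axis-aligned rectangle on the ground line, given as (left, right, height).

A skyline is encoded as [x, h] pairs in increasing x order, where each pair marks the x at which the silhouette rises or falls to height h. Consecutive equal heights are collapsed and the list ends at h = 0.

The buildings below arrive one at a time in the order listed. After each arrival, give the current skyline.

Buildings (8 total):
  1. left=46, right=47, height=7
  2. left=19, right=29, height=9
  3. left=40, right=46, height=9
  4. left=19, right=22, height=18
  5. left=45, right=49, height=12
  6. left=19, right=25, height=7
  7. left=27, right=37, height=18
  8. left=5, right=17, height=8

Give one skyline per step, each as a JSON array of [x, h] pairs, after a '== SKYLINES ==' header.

== SKYLINES ==
[[46,7],[47,0]]
[[19,9],[29,0],[46,7],[47,0]]
[[19,9],[29,0],[40,9],[46,7],[47,0]]
[[19,18],[22,9],[29,0],[40,9],[46,7],[47,0]]
[[19,18],[22,9],[29,0],[40,9],[45,12],[49,0]]
[[19,18],[22,9],[29,0],[40,9],[45,12],[49,0]]
[[19,18],[22,9],[27,18],[37,0],[40,9],[45,12],[49,0]]
[[5,8],[17,0],[19,18],[22,9],[27,18],[37,0],[40,9],[45,12],[49,0]]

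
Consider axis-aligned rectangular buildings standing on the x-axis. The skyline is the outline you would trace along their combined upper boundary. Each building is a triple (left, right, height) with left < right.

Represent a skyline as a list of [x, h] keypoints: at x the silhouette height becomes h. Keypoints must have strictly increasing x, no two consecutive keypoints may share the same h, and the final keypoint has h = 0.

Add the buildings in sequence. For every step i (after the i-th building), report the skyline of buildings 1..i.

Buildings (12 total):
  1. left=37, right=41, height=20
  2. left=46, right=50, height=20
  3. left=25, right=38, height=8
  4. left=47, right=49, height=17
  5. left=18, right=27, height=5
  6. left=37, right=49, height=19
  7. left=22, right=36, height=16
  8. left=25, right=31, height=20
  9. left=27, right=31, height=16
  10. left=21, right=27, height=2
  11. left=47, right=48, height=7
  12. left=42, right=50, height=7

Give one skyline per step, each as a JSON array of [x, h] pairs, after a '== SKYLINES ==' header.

== SKYLINES ==
[[37,20],[41,0]]
[[37,20],[41,0],[46,20],[50,0]]
[[25,8],[37,20],[41,0],[46,20],[50,0]]
[[25,8],[37,20],[41,0],[46,20],[50,0]]
[[18,5],[25,8],[37,20],[41,0],[46,20],[50,0]]
[[18,5],[25,8],[37,20],[41,19],[46,20],[50,0]]
[[18,5],[22,16],[36,8],[37,20],[41,19],[46,20],[50,0]]
[[18,5],[22,16],[25,20],[31,16],[36,8],[37,20],[41,19],[46,20],[50,0]]
[[18,5],[22,16],[25,20],[31,16],[36,8],[37,20],[41,19],[46,20],[50,0]]
[[18,5],[22,16],[25,20],[31,16],[36,8],[37,20],[41,19],[46,20],[50,0]]
[[18,5],[22,16],[25,20],[31,16],[36,8],[37,20],[41,19],[46,20],[50,0]]
[[18,5],[22,16],[25,20],[31,16],[36,8],[37,20],[41,19],[46,20],[50,0]]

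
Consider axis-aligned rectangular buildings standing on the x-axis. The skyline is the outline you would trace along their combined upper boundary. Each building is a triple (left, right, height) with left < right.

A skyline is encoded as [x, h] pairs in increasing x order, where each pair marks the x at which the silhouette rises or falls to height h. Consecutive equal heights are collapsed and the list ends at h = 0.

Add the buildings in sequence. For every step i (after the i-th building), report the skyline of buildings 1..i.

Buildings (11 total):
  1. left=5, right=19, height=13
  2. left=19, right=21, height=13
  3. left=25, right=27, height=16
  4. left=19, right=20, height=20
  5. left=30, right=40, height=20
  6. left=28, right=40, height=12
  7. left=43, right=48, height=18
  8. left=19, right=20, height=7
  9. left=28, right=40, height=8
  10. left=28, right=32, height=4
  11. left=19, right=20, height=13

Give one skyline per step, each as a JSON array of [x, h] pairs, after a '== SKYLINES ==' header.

== SKYLINES ==
[[5,13],[19,0]]
[[5,13],[21,0]]
[[5,13],[21,0],[25,16],[27,0]]
[[5,13],[19,20],[20,13],[21,0],[25,16],[27,0]]
[[5,13],[19,20],[20,13],[21,0],[25,16],[27,0],[30,20],[40,0]]
[[5,13],[19,20],[20,13],[21,0],[25,16],[27,0],[28,12],[30,20],[40,0]]
[[5,13],[19,20],[20,13],[21,0],[25,16],[27,0],[28,12],[30,20],[40,0],[43,18],[48,0]]
[[5,13],[19,20],[20,13],[21,0],[25,16],[27,0],[28,12],[30,20],[40,0],[43,18],[48,0]]
[[5,13],[19,20],[20,13],[21,0],[25,16],[27,0],[28,12],[30,20],[40,0],[43,18],[48,0]]
[[5,13],[19,20],[20,13],[21,0],[25,16],[27,0],[28,12],[30,20],[40,0],[43,18],[48,0]]
[[5,13],[19,20],[20,13],[21,0],[25,16],[27,0],[28,12],[30,20],[40,0],[43,18],[48,0]]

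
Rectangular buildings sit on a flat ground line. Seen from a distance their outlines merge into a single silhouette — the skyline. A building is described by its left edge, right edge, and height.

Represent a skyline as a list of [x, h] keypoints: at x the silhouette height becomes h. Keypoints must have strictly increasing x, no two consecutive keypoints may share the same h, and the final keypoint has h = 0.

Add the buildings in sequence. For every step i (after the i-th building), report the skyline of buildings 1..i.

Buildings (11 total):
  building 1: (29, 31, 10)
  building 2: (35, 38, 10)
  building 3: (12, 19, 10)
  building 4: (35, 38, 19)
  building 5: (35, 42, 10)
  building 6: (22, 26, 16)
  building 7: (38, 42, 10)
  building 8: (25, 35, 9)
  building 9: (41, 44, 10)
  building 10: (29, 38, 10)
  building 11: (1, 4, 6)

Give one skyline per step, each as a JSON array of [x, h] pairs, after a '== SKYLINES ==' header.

== SKYLINES ==
[[29,10],[31,0]]
[[29,10],[31,0],[35,10],[38,0]]
[[12,10],[19,0],[29,10],[31,0],[35,10],[38,0]]
[[12,10],[19,0],[29,10],[31,0],[35,19],[38,0]]
[[12,10],[19,0],[29,10],[31,0],[35,19],[38,10],[42,0]]
[[12,10],[19,0],[22,16],[26,0],[29,10],[31,0],[35,19],[38,10],[42,0]]
[[12,10],[19,0],[22,16],[26,0],[29,10],[31,0],[35,19],[38,10],[42,0]]
[[12,10],[19,0],[22,16],[26,9],[29,10],[31,9],[35,19],[38,10],[42,0]]
[[12,10],[19,0],[22,16],[26,9],[29,10],[31,9],[35,19],[38,10],[44,0]]
[[12,10],[19,0],[22,16],[26,9],[29,10],[35,19],[38,10],[44,0]]
[[1,6],[4,0],[12,10],[19,0],[22,16],[26,9],[29,10],[35,19],[38,10],[44,0]]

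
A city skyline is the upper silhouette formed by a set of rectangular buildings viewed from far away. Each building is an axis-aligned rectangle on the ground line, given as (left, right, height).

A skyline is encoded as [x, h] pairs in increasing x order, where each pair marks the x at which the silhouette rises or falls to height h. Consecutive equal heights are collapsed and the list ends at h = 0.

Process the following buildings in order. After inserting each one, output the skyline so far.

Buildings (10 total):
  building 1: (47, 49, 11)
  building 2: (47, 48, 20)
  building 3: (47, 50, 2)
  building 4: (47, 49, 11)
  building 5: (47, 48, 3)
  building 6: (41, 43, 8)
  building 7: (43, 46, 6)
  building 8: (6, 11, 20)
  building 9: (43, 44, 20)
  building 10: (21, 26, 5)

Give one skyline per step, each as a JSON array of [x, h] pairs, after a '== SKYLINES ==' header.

== SKYLINES ==
[[47,11],[49,0]]
[[47,20],[48,11],[49,0]]
[[47,20],[48,11],[49,2],[50,0]]
[[47,20],[48,11],[49,2],[50,0]]
[[47,20],[48,11],[49,2],[50,0]]
[[41,8],[43,0],[47,20],[48,11],[49,2],[50,0]]
[[41,8],[43,6],[46,0],[47,20],[48,11],[49,2],[50,0]]
[[6,20],[11,0],[41,8],[43,6],[46,0],[47,20],[48,11],[49,2],[50,0]]
[[6,20],[11,0],[41,8],[43,20],[44,6],[46,0],[47,20],[48,11],[49,2],[50,0]]
[[6,20],[11,0],[21,5],[26,0],[41,8],[43,20],[44,6],[46,0],[47,20],[48,11],[49,2],[50,0]]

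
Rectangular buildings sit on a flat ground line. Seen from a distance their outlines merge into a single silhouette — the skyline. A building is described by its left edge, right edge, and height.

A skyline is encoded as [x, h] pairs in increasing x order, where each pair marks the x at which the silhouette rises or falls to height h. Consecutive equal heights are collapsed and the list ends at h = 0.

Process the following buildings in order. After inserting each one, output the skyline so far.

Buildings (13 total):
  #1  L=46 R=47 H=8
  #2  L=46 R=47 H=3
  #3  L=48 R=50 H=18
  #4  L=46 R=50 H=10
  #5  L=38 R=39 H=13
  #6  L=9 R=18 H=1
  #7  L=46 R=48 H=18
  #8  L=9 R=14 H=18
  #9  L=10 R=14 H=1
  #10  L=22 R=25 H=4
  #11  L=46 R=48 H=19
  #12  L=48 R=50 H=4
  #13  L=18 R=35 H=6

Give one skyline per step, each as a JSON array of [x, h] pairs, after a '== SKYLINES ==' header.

== SKYLINES ==
[[46,8],[47,0]]
[[46,8],[47,0]]
[[46,8],[47,0],[48,18],[50,0]]
[[46,10],[48,18],[50,0]]
[[38,13],[39,0],[46,10],[48,18],[50,0]]
[[9,1],[18,0],[38,13],[39,0],[46,10],[48,18],[50,0]]
[[9,1],[18,0],[38,13],[39,0],[46,18],[50,0]]
[[9,18],[14,1],[18,0],[38,13],[39,0],[46,18],[50,0]]
[[9,18],[14,1],[18,0],[38,13],[39,0],[46,18],[50,0]]
[[9,18],[14,1],[18,0],[22,4],[25,0],[38,13],[39,0],[46,18],[50,0]]
[[9,18],[14,1],[18,0],[22,4],[25,0],[38,13],[39,0],[46,19],[48,18],[50,0]]
[[9,18],[14,1],[18,0],[22,4],[25,0],[38,13],[39,0],[46,19],[48,18],[50,0]]
[[9,18],[14,1],[18,6],[35,0],[38,13],[39,0],[46,19],[48,18],[50,0]]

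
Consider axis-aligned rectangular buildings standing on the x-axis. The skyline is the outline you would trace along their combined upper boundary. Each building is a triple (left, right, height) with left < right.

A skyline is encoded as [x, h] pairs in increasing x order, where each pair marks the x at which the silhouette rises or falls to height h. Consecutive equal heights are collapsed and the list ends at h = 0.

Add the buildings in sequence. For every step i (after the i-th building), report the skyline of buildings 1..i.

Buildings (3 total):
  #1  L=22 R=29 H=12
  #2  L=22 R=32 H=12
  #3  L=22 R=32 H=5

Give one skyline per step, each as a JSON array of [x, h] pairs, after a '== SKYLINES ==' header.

== SKYLINES ==
[[22,12],[29,0]]
[[22,12],[32,0]]
[[22,12],[32,0]]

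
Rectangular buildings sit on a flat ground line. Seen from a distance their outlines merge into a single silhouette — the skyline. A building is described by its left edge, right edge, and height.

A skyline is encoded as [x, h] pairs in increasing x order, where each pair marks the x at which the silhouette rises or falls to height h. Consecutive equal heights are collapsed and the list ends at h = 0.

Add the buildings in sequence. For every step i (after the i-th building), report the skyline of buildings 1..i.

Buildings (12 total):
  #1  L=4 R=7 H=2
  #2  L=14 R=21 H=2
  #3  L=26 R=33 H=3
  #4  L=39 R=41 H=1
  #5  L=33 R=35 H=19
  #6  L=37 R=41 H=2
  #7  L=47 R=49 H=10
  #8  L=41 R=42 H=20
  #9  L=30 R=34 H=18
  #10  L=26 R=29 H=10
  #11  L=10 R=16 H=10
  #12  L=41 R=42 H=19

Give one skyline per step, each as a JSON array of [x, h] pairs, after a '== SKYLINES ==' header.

== SKYLINES ==
[[4,2],[7,0]]
[[4,2],[7,0],[14,2],[21,0]]
[[4,2],[7,0],[14,2],[21,0],[26,3],[33,0]]
[[4,2],[7,0],[14,2],[21,0],[26,3],[33,0],[39,1],[41,0]]
[[4,2],[7,0],[14,2],[21,0],[26,3],[33,19],[35,0],[39,1],[41,0]]
[[4,2],[7,0],[14,2],[21,0],[26,3],[33,19],[35,0],[37,2],[41,0]]
[[4,2],[7,0],[14,2],[21,0],[26,3],[33,19],[35,0],[37,2],[41,0],[47,10],[49,0]]
[[4,2],[7,0],[14,2],[21,0],[26,3],[33,19],[35,0],[37,2],[41,20],[42,0],[47,10],[49,0]]
[[4,2],[7,0],[14,2],[21,0],[26,3],[30,18],[33,19],[35,0],[37,2],[41,20],[42,0],[47,10],[49,0]]
[[4,2],[7,0],[14,2],[21,0],[26,10],[29,3],[30,18],[33,19],[35,0],[37,2],[41,20],[42,0],[47,10],[49,0]]
[[4,2],[7,0],[10,10],[16,2],[21,0],[26,10],[29,3],[30,18],[33,19],[35,0],[37,2],[41,20],[42,0],[47,10],[49,0]]
[[4,2],[7,0],[10,10],[16,2],[21,0],[26,10],[29,3],[30,18],[33,19],[35,0],[37,2],[41,20],[42,0],[47,10],[49,0]]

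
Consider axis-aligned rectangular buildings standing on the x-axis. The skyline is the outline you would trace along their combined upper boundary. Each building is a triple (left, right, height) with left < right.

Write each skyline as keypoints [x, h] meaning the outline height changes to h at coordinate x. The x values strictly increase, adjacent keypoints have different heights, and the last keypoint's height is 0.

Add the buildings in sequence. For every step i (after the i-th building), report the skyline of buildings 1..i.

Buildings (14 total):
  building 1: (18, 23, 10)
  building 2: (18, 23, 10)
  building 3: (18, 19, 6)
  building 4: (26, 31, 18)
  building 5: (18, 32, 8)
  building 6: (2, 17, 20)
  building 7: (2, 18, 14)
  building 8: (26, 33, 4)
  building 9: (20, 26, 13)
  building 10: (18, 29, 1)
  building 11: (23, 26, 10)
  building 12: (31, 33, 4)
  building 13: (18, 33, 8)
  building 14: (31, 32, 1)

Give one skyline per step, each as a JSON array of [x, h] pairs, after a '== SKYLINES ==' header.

== SKYLINES ==
[[18,10],[23,0]]
[[18,10],[23,0]]
[[18,10],[23,0]]
[[18,10],[23,0],[26,18],[31,0]]
[[18,10],[23,8],[26,18],[31,8],[32,0]]
[[2,20],[17,0],[18,10],[23,8],[26,18],[31,8],[32,0]]
[[2,20],[17,14],[18,10],[23,8],[26,18],[31,8],[32,0]]
[[2,20],[17,14],[18,10],[23,8],[26,18],[31,8],[32,4],[33,0]]
[[2,20],[17,14],[18,10],[20,13],[26,18],[31,8],[32,4],[33,0]]
[[2,20],[17,14],[18,10],[20,13],[26,18],[31,8],[32,4],[33,0]]
[[2,20],[17,14],[18,10],[20,13],[26,18],[31,8],[32,4],[33,0]]
[[2,20],[17,14],[18,10],[20,13],[26,18],[31,8],[32,4],[33,0]]
[[2,20],[17,14],[18,10],[20,13],[26,18],[31,8],[33,0]]
[[2,20],[17,14],[18,10],[20,13],[26,18],[31,8],[33,0]]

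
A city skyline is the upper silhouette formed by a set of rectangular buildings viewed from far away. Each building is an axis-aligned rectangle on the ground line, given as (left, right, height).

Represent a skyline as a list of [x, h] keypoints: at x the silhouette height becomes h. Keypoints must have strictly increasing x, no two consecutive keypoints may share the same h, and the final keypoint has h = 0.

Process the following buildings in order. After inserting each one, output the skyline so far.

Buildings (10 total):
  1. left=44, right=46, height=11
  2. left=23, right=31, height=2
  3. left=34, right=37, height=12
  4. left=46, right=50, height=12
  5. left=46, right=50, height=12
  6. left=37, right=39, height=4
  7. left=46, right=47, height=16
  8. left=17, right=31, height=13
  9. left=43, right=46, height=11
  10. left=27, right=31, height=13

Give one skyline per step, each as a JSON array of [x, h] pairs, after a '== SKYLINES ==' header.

== SKYLINES ==
[[44,11],[46,0]]
[[23,2],[31,0],[44,11],[46,0]]
[[23,2],[31,0],[34,12],[37,0],[44,11],[46,0]]
[[23,2],[31,0],[34,12],[37,0],[44,11],[46,12],[50,0]]
[[23,2],[31,0],[34,12],[37,0],[44,11],[46,12],[50,0]]
[[23,2],[31,0],[34,12],[37,4],[39,0],[44,11],[46,12],[50,0]]
[[23,2],[31,0],[34,12],[37,4],[39,0],[44,11],[46,16],[47,12],[50,0]]
[[17,13],[31,0],[34,12],[37,4],[39,0],[44,11],[46,16],[47,12],[50,0]]
[[17,13],[31,0],[34,12],[37,4],[39,0],[43,11],[46,16],[47,12],[50,0]]
[[17,13],[31,0],[34,12],[37,4],[39,0],[43,11],[46,16],[47,12],[50,0]]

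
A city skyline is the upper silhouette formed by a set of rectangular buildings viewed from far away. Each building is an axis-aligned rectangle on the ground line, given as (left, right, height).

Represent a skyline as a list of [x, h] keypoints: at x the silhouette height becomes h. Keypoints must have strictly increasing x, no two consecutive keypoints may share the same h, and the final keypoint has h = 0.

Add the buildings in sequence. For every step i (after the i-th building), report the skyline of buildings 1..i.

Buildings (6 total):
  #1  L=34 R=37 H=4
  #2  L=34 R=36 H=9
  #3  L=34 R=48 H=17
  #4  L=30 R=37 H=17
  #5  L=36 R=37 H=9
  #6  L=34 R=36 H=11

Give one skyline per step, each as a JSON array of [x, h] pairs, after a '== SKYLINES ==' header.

== SKYLINES ==
[[34,4],[37,0]]
[[34,9],[36,4],[37,0]]
[[34,17],[48,0]]
[[30,17],[48,0]]
[[30,17],[48,0]]
[[30,17],[48,0]]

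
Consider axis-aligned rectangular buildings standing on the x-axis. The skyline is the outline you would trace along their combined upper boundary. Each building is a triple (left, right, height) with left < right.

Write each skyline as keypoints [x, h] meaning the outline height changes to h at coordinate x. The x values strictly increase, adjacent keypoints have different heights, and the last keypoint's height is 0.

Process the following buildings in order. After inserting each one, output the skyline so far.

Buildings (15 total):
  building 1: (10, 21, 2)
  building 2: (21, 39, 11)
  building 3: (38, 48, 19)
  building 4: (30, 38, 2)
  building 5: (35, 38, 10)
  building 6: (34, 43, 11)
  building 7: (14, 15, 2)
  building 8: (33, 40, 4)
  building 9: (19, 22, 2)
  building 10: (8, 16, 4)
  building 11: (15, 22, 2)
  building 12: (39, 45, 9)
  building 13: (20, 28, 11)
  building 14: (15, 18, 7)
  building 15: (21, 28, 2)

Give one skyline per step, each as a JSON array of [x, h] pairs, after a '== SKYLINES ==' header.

== SKYLINES ==
[[10,2],[21,0]]
[[10,2],[21,11],[39,0]]
[[10,2],[21,11],[38,19],[48,0]]
[[10,2],[21,11],[38,19],[48,0]]
[[10,2],[21,11],[38,19],[48,0]]
[[10,2],[21,11],[38,19],[48,0]]
[[10,2],[21,11],[38,19],[48,0]]
[[10,2],[21,11],[38,19],[48,0]]
[[10,2],[21,11],[38,19],[48,0]]
[[8,4],[16,2],[21,11],[38,19],[48,0]]
[[8,4],[16,2],[21,11],[38,19],[48,0]]
[[8,4],[16,2],[21,11],[38,19],[48,0]]
[[8,4],[16,2],[20,11],[38,19],[48,0]]
[[8,4],[15,7],[18,2],[20,11],[38,19],[48,0]]
[[8,4],[15,7],[18,2],[20,11],[38,19],[48,0]]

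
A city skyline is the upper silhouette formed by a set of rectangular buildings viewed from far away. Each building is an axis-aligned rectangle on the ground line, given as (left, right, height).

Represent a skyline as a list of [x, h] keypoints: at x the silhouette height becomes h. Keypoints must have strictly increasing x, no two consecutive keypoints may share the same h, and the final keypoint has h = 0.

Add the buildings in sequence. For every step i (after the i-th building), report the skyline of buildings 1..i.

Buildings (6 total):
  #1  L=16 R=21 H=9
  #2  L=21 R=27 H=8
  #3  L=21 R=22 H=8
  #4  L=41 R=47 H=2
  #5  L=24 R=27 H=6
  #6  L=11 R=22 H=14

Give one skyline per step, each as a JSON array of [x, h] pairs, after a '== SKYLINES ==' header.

== SKYLINES ==
[[16,9],[21,0]]
[[16,9],[21,8],[27,0]]
[[16,9],[21,8],[27,0]]
[[16,9],[21,8],[27,0],[41,2],[47,0]]
[[16,9],[21,8],[27,0],[41,2],[47,0]]
[[11,14],[22,8],[27,0],[41,2],[47,0]]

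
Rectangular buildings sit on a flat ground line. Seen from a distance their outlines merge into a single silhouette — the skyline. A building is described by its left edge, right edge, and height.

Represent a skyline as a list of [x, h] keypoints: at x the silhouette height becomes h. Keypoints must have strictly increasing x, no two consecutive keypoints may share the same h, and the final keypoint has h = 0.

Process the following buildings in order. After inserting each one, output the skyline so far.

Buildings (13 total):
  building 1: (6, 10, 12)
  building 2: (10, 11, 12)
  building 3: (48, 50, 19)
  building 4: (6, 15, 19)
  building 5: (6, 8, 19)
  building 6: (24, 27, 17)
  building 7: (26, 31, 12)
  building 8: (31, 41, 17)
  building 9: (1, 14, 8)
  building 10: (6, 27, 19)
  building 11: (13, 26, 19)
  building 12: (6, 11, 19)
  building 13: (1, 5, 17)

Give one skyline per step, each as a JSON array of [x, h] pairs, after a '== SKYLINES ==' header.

== SKYLINES ==
[[6,12],[10,0]]
[[6,12],[11,0]]
[[6,12],[11,0],[48,19],[50,0]]
[[6,19],[15,0],[48,19],[50,0]]
[[6,19],[15,0],[48,19],[50,0]]
[[6,19],[15,0],[24,17],[27,0],[48,19],[50,0]]
[[6,19],[15,0],[24,17],[27,12],[31,0],[48,19],[50,0]]
[[6,19],[15,0],[24,17],[27,12],[31,17],[41,0],[48,19],[50,0]]
[[1,8],[6,19],[15,0],[24,17],[27,12],[31,17],[41,0],[48,19],[50,0]]
[[1,8],[6,19],[27,12],[31,17],[41,0],[48,19],[50,0]]
[[1,8],[6,19],[27,12],[31,17],[41,0],[48,19],[50,0]]
[[1,8],[6,19],[27,12],[31,17],[41,0],[48,19],[50,0]]
[[1,17],[5,8],[6,19],[27,12],[31,17],[41,0],[48,19],[50,0]]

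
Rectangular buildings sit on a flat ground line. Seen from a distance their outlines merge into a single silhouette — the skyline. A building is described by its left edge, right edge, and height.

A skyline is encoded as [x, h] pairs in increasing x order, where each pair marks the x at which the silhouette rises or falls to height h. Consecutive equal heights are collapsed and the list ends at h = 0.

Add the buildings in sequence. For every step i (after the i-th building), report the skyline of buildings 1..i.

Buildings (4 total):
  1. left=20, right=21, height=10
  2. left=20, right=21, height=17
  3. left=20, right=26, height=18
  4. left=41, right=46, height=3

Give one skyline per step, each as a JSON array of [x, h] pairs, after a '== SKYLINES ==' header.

== SKYLINES ==
[[20,10],[21,0]]
[[20,17],[21,0]]
[[20,18],[26,0]]
[[20,18],[26,0],[41,3],[46,0]]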